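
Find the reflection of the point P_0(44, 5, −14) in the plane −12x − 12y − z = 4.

(-4, -43, -18)

n = (−12, −12, −1), |n|² = 289, n·P_0 − 4 = -578, so t = -578/289 = -2.
Foot F = P_0 − (-2)·n = (20, −19, −16); the reflection is 2F − P_0 = (−4, −43, −18).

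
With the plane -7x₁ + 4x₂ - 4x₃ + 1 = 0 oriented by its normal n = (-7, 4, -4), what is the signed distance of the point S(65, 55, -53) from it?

n·S − (-1) = -22.
|n| = 9, so the signed distance is -22/9.

-22/9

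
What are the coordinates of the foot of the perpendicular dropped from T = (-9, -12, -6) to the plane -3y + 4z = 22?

(-9, -66/5, -22/5)

n = (0, -3, 4), |n|² = 25, and n·T − 22 = -10.
t = -10/25 = -2/5, so the foot is T − t·n = (-9, -12, -6) − (-2/5)·(0, -3, 4) = (-9, -66/5, -22/5).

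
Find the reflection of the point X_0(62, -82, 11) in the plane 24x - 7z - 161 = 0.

With n = (24, 0, -7), the signed offset is (n·X_0 − 161)/|n|² = 1250/625 = 2.
X_0' = X_0 − 2t·n = (62, -82, 11) − 4·(24, 0, -7) = (-34, -82, 39).

(-34, -82, 39)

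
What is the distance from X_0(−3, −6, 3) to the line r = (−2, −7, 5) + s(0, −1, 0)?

√5

Direction vector d = (0, −1, 0).
AP = (−1, 1, −2); AP·d = -1, |AP|² = 6, |d|² = 1.
distance² = |AP|² − (AP·d)²/|d|² = 6 − 1/1 = 5, so the distance is √5.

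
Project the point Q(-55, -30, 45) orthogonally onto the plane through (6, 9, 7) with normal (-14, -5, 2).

n = (-14, -5, 2), |n|² = 225, and n·Q − (-115) = 1125.
t = 1125/225 = 5, so the foot is Q − t·n = (-55, -30, 45) − 5·(-14, -5, 2) = (15, -5, 35).

(15, -5, 35)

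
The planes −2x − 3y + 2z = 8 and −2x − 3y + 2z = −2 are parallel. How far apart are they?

With common normal n = (−2, −3, 2) (|n| = √17), the distance is |8 − (-2)|/|n| = 10/√17 = 10√17/17.

10/√17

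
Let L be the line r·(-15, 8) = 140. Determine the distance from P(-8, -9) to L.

92/17

The normal to the line is n = (-15, 8) with |n| = 17.
|n·P − 140| = |48 − 140| = 92, so the distance is 92/17.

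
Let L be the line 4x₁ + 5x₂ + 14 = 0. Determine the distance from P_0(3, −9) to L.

The normal to the line is n = (4, 5) with |n| = √41.
|n·P_0 − (-14)| = |-33 − (-14)| = 19, so the distance is 19/√41.

19√41/41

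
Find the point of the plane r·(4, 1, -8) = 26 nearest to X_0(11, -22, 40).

n = (4, 1, -8), |n|² = 81, and n·X_0 − 26 = -324.
t = -324/81 = -4, so the foot is X_0 − t·n = (11, -22, 40) − (-4)·(4, 1, -8) = (27, -18, 8).

(27, -18, 8)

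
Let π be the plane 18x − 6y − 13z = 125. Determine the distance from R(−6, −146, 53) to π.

Normal vector n = (18, −6, −13), and n·(−6, −146, 53) − 125 = −46.
|n| = √(324 + 36 + 169) = 23, so the distance is |-46|/23 = 2.

2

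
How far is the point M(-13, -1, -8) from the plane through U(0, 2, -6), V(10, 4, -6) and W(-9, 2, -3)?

UV = (10, 2, 0) and UW = (-9, 0, 3), so a normal is n = UV × UW = (6, -30, 18).
n = (6, -30, 18); n·P − (-168) = -24; |n| = 6√35; distance = 24/(6√35) = 4√35/35.

4/√35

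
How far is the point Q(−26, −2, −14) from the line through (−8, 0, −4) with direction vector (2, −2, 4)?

Direction vector d = (2, −2, 4).
AP = (−18, −2, −10); AP·d = -72, |AP|² = 428, |d|² = 24.
distance² = |AP|² − (AP·d)²/|d|² = 428 − 5184/24 = 212, so the distance is 2√53.

2√53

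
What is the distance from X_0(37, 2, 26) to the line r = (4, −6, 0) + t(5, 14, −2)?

Direction vector d = (5, 14, −2).
AP = (33, 8, 26); AP·d = 225, |AP|² = 1829, |d|² = 225.
distance² = |AP|² − (AP·d)²/|d|² = 1829 − 50625/225 = 1604, so the distance is 2√401.

2√401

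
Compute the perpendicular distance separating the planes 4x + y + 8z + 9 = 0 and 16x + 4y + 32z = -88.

13/9

Divide the second equation by 4 to match normals: 4x + y + 8z = -22.
With common normal n = (4, 1, 8) (|n| = 9), the distance is |(-9) − (-22)|/|n| = 13/9.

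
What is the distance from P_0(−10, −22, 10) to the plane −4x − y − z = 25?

d = |(-4)·(-10) + (-1)·(-22) + (-1)·10 − 25| / √(16 + 1 + 1) = |27| / (3√2) = 9√2/2.

9/√2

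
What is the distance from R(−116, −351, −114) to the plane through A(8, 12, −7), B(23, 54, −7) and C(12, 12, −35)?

9

AB = (15, 42, 0) and AC = (4, 0, −28), so a normal is n = AB × AC = (−1176, 420, −168).
Then n·(−116, −351, −114) − (−3192) = 11340.
|n| = √(1382976 + 176400 + 28224) = 1260, so the distance is |11340|/1260 = 9.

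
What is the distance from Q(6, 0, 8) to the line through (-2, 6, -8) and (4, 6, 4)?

A direction vector is d = (6, 0, 12).
AP = (8, -6, 16); AP·d = 240, |AP|² = 356, |d|² = 180.
distance² = |AP|² − (AP·d)²/|d|² = 356 − 57600/180 = 36, so the distance is 6.

6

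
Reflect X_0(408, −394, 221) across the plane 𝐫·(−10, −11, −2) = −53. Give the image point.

(396, -2036/5, 1093/5)

With n = (−10, −11, −2), the signed offset is (n·X_0 − (-53))/|n|² = -135/225 = -3/5.
X_0' = X_0 − 2t·n = (408, −394, 221) − (-6/5)·(−10, −11, −2) = (396, −2036/5, 1093/5).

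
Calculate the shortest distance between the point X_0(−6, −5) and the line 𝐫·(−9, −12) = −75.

The normal to the line is n = (−9, −12) with |n| = 15.
|n·X_0 − (-75)| = |114 − (-75)| = 189, so the distance is 189/15 = 63/5.

63/5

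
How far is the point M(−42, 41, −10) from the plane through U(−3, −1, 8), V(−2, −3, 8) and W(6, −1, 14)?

UV = (1, −2, 0) and UW = (9, 0, 6), so a normal is n = UV × UW = (−12, −6, 18).
d = |(-12)·(-42) + (-6)·41 + 18·(-10) − 186| / √(144 + 36 + 324) = |-108| / (6√14) = 18/√14.

9√14/7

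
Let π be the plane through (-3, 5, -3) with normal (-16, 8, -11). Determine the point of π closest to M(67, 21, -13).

n = (-16, 8, -11), |n|² = 441, and n·M − 121 = -882.
t = -882/441 = -2, so the foot is M − t·n = (67, 21, -13) − (-2)·(-16, 8, -11) = (35, 37, -35).

(35, 37, -35)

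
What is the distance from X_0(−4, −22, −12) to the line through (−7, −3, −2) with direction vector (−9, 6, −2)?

Direction vector d = (−9, 6, −2).
AP = (3, −19, −10); AP·d = -121, |AP|² = 470, |d|² = 121.
distance² = |AP|² − (AP·d)²/|d|² = 470 − 14641/121 = 349, so the distance is √349.

√349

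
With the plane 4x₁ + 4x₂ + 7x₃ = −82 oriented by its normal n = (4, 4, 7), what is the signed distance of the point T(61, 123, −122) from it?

n·T − (-82) = -36.
|n| = 9, so the signed distance is -36/9 = -4.

-4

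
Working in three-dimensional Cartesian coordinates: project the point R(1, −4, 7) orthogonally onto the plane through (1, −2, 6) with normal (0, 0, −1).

n = (0, 0, −1), |n|² = 1, and n·R − (-6) = -1.
t = -1/1 = -1, so the foot is R − t·n = (1, −4, 7) − (-1)·(0, 0, −1) = (1, −4, 6).

(1, -4, 6)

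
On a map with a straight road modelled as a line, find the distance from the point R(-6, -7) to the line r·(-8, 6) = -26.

16/5

The normal to the line is n = (-8, 6) with |n| = 10.
|n·R − (-26)| = |6 − (-26)| = 32, so the distance is 32/10 = 16/5.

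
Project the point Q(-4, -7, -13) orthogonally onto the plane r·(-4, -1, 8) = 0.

n = (-4, -1, 8), |n|² = 81, and n·Q − 0 = -81.
t = -81/81 = -1, so the foot is Q − t·n = (-4, -7, -13) − (-1)·(-4, -1, 8) = (-8, -8, -5).

(-8, -8, -5)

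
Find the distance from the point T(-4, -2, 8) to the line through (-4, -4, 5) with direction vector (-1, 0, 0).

√13

Direction vector d = (-1, 0, 0).
AP = (0, 2, 3); AP·d = 0, |AP|² = 13, |d|² = 1.
distance² = |AP|² − (AP·d)²/|d|² = 13 − 0/1 = 13, so the distance is √13.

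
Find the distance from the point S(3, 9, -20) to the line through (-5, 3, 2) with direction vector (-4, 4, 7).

2√65

Direction vector d = (-4, 4, 7).
AP = (8, 6, -22), and AP × d = (130, 32, 56).
|AP × d|² = 21060 and |d|² = 81, so the distance is √(21060/81) = √260 = 2√65.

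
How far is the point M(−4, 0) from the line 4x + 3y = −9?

d = |4·(-4) + 3·0 − (-9)| / √(16 + 9) = |-7|/5 = 7/5.

7/5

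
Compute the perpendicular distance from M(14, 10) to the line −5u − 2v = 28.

d = |(-5)·14 + (-2)·10 − 28| / √(25 + 4) = |-118|/√29 = 118/√29.

118/√29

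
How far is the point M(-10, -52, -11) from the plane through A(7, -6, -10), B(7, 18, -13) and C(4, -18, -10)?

14/9

AB = (0, 24, -3) and AC = (-3, -12, 0), so a normal is n = AB × AC = (-36, 9, 72).
Then n·(-10, -52, -11) - (-1026) = 126.
|n| = √(1296 + 81 + 5184) = 81, so the distance is |126|/81 = 14/9.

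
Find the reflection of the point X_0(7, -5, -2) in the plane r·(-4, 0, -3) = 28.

n = (-4, 0, -3), |n|² = 25, n·X_0 − 28 = -50, so t = -50/25 = -2.
Foot F = X_0 − (-2)·n = (-1, -5, -8); the reflection is 2F − X_0 = (-9, -5, -14).

(-9, -5, -14)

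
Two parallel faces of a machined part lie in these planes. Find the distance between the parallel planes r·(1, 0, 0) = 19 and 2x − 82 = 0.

22

Divide the second equation by 2 to match normals: x = 41.
With common normal n = (1, 0, 0) (|n| = 1), the distance is |19 − 41|/|n| = 22/1 = 22.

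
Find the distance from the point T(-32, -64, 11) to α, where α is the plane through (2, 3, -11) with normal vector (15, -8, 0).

The plane has equation n·(r − (2, 3, -11)) = 0, i.e. n·r = 6.
Then n·(-32, -64, 11) - 6 = 26.
|n| = √(225 + 64 + 0) = 17, so the distance is |26|/17 = 26/17.

26/17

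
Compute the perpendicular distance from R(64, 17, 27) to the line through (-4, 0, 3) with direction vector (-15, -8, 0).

Direction vector d = (-15, -8, 0).
AP = (68, 17, 24), and AP × d = (192, -360, -289).
|AP × d|² = 249985 and |d|² = 289, so the distance is √(249985/289) = √865.

√865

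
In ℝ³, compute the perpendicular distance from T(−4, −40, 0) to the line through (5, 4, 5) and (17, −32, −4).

A direction vector is d = (12, −36, −9).
AP = (−9, −44, −5); AP·d = 1521, |AP|² = 2042, |d|² = 1521.
distance² = |AP|² − (AP·d)²/|d|² = 2042 − 2313441/1521 = 521, so the distance is √521.

√521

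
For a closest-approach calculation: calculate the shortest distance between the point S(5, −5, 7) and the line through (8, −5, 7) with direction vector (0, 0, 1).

Direction vector d = (0, 0, 1).
AP = (−3, 0, 0), and AP × d = (0, 3, 0).
|AP × d|² = 9 and |d|² = 1, so the distance is √9 = 3.

3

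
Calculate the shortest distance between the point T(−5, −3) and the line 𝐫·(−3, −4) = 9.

18/5

The normal to the line is n = (−3, −4) with |n| = 5.
|n·T − 9| = |27 − 9| = 18, so the distance is 18/5.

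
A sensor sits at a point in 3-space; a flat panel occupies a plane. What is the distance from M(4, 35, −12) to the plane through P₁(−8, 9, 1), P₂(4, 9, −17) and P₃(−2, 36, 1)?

P₁P₂ = (12, 0, −18) and P₁P₃ = (6, 27, 0), so a normal is n = P₁P₂ × P₁P₃ = (486, −108, 324).
Then n·(4, 35, −12) − (−4536) = −1188.
|n| = √(236196 + 11664 + 104976) = 594, so the distance is |-1188|/594 = 2.

2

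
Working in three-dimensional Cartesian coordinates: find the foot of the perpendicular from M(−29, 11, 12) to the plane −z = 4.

(-29, 11, -4)

n = (0, 0, −1), |n|² = 1, and n·M − 4 = -16.
t = -16/1 = -16, so the foot is M − t·n = (−29, 11, 12) − (-16)·(0, 0, −1) = (−29, 11, −4).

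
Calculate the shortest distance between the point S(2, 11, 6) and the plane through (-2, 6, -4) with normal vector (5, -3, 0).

The plane has equation n·(r − (-2, 6, -4)) = 0, i.e. n·r = -28.
n = (5, -3, 0); n·P − (-28) = 5; |n| = √34; distance = 5/√34.

5√34/34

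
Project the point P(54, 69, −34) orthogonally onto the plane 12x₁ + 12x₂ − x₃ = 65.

n = (12, 12, −1), |n|² = 289, and n·P − 65 = 1445.
t = 1445/289 = 5, so the foot is P − t·n = (54, 69, −34) − 5·(12, 12, −1) = (−6, 9, −29).

(-6, 9, -29)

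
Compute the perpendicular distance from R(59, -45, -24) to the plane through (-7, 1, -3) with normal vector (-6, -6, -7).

The plane has equation n·(r − (-7, 1, -3)) = 0, i.e. n·r = 57.
Then n·(59, -45, -24) - 57 = 27.
|n| = √(36 + 36 + 49) = 11, so the distance is |27|/11 = 27/11.

27/11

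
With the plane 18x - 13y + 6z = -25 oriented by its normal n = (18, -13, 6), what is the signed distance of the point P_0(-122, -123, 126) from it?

8

n·P_0 − (-25) = 184.
|n| = 23, so the signed distance is 184/23 = 8.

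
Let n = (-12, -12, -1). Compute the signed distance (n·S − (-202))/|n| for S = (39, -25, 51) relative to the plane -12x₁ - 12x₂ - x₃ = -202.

n·S − (-202) = -17.
|n| = 17, so the signed distance is -17/17 = -1.

-1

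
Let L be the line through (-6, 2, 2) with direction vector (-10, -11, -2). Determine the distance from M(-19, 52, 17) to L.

Direction vector d = (-10, -11, -2).
AP = (-13, 50, 15), and AP × d = (65, -176, 643).
|AP × d|² = 448650 and |d|² = 225, so the distance is √(448650/225) = √1994.

√1994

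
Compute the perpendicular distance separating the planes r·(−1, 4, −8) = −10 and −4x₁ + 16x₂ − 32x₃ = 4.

Divide the second equation by 4 to match normals: −x₁ + 4x₂ − 8x₃ = 1.
With common normal n = (−1, 4, −8) (|n| = 9), the distance is |(-10) − 1|/|n| = 11/9.

11/9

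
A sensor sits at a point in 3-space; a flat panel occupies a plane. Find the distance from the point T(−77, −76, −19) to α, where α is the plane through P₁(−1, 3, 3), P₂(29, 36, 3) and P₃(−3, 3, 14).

6

P₁P₂ = (30, 33, 0) and P₁P₃ = (−2, 0, 11), so a normal is n = P₁P₂ × P₁P₃ = (363, −330, 66).
Then n·(−77, −76, −19) − (−1155) = −2970.
|n| = √(131769 + 108900 + 4356) = 495, so the distance is |-2970|/495 = 6.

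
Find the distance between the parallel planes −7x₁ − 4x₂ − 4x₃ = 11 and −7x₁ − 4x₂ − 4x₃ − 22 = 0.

Both planes have normal n = (−7, −4, −4), |n| = 9. Any point on the first plane is at distance |22 − 11|/|n| = 11/9 from the second.

11/9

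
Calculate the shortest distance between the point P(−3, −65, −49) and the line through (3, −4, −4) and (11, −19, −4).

√3181

A direction vector is d = (8, −15, 0).
AP = (−6, −61, −45), and AP × d = (−675, −360, 578).
|AP × d|² = 919309 and |d|² = 289, so the distance is √(919309/289) = √3181.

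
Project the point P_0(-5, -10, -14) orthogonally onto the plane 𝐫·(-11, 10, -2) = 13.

The perpendicular from P_0 has direction n = (-11, 10, -2): r = (-5, -10, -14) + μ(-11, 10, -2).
Substitute into the plane: n·(P_0 + μn) = 13 gives -17 + 225μ = 13, so μ = 2/15.
Foot = (-5, -10, -14) + (2/15)·(-11, 10, -2) = (-97/15, -26/3, -214/15).

(-97/15, -26/3, -214/15)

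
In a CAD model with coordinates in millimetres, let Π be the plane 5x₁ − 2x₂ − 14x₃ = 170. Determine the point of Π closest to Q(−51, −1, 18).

(-36, -7, -24)

The perpendicular from Q has direction n = (5, −2, −14): r = (−51, −1, 18) + λ(5, −2, −14).
Substitute into the plane: n·(Q + λn) = 170 gives -505 + 225λ = 170, so λ = 3.
Foot = (−51, −1, 18) + 3·(5, −2, −14) = (−36, −7, −24).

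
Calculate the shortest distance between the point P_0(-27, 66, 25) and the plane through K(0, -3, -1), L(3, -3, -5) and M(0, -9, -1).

KL = (3, 0, -4) and KM = (0, -6, 0), so a normal is n = KL × KM = (-24, 0, -18).
Then n·(-27, 66, 25) - 18 = 180.
|n| = √(576 + 0 + 324) = 30, so the distance is |180|/30 = 6.

6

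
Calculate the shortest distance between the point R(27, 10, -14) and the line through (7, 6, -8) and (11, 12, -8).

A direction vector is d = (4, 6, 0).
AP = (20, 4, -6); AP·d = 104, |AP|² = 452, |d|² = 52.
distance² = |AP|² − (AP·d)²/|d|² = 452 − 10816/52 = 244, so the distance is 2√61.

2√61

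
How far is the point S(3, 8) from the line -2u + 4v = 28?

The normal to the line is n = (-2, 4) with |n| = 2√5.
|n·S − 28| = |26 − 28| = 2, so the distance is 2/(2√5) = √5/5.

√5/5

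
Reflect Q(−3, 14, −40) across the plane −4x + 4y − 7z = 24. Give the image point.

(29, -18, 16)

With n = (−4, 4, −7), the signed offset is (n·Q − 24)/|n|² = 324/81 = 4.
Q' = Q − 2t·n = (−3, 14, −40) − 8·(−4, 4, −7) = (29, −18, 16).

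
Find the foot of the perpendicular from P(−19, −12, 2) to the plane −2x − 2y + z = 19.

(-9, -2, -3)

The perpendicular from P has direction n = (−2, −2, 1): r = (−19, −12, 2) + λ(−2, −2, 1).
Substitute into the plane: n·(P + λn) = 19 gives 64 + 9λ = 19, so λ = -5.
Foot = (−19, −12, 2) + (-5)·(−2, −2, 1) = (−9, −2, −3).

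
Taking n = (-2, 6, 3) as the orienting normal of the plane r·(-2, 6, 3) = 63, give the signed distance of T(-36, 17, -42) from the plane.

-15/7

n·T − 63 = -15.
|n| = 7, so the signed distance is -15/7.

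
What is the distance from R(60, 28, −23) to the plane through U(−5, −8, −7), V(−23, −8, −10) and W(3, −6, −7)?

UV = (−18, 0, −3) and UW = (8, 2, 0), so a normal is n = UV × UW = (6, −24, −36).
Then n·(60, 28, −23) − 414 = 102.
|n| = √(36 + 576 + 1296) = 6√53, so the distance is |102|/(6√53) = 17/√53.

17√53/53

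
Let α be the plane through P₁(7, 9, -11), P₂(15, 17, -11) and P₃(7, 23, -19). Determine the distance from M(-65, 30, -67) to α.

20/9

P₁P₂ = (8, 8, 0) and P₁P₃ = (0, 14, -8), so a normal is n = P₁P₂ × P₁P₃ = (-64, 64, 112).
d = |(-64)·(-65) + 64·30 + 112·(-67) − (-1104)| / √(4096 + 4096 + 12544) = |-320| / 144 = 20/9.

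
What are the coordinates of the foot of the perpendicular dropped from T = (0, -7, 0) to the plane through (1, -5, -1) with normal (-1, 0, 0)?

(1, -7, 0)

The perpendicular from T has direction n = (-1, 0, 0): r = (0, -7, 0) + μ(-1, 0, 0).
Substitute into the plane: n·(T + μn) = -1 gives 0 + 1μ = -1, so μ = -1.
Foot = (0, -7, 0) + (-1)·(-1, 0, 0) = (1, -7, 0).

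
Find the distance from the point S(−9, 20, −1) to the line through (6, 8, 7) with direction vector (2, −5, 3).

Direction vector d = (2, −5, 3).
AP = (−15, 12, −8), and AP × d = (−4, 29, 51).
|AP × d|² = 3458 and |d|² = 38, so the distance is √(3458/38) = √91.

√91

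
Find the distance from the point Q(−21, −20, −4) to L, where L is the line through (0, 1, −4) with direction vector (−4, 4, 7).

21√2

Direction vector d = (−4, 4, 7).
AP = (−21, −21, 0); AP·d = 0, |AP|² = 882, |d|² = 81.
distance² = |AP|² − (AP·d)²/|d|² = 882 − 0/81 = 882, so the distance is 21√2.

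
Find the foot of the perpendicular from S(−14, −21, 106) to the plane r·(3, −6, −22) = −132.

n = (3, −6, −22), |n|² = 529, and n·S − (-132) = -2116.
t = -2116/529 = -4, so the foot is S − t·n = (−14, −21, 106) − (-4)·(3, −6, −22) = (−2, −45, 18).

(-2, -45, 18)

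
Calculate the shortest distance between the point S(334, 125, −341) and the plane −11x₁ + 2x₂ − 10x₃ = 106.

8

Normal vector n = (−11, 2, −10), and n·(334, 125, −341) − 106 = −120.
|n| = √(121 + 4 + 100) = 15, so the distance is |-120|/15 = 8.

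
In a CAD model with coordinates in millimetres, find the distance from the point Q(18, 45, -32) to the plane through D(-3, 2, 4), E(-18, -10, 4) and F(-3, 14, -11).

13√57/57

DE = (-15, -12, 0) and DF = (0, 12, -15), so a normal is n = DE × DF = (180, -225, -180).
d = |180·18 + (-225)·45 + (-180)·(-32) − (-1710)| / √(32400 + 50625 + 32400) = |585| / (45√57) = 13/√57.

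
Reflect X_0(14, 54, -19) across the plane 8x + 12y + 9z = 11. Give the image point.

n = (8, 12, 9), |n|² = 289, n·X_0 − 11 = 578, so t = 578/289 = 2.
Foot F = X_0 − 2·n = (-2, 30, -37); the reflection is 2F − X_0 = (-18, 6, -55).

(-18, 6, -55)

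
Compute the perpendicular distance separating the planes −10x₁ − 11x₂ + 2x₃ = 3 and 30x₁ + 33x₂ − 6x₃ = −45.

4/5

Divide the second equation by -3 to match normals: −10x₁ − 11x₂ + 2x₃ = 15.
Both planes have normal n = (−10, −11, 2), |n| = 15. Any point on the first plane is at distance |15 − 3|/|n| = 12/15 = 4/5 from the second.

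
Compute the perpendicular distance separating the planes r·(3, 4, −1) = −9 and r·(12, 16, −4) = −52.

2√26/13

Divide the second equation by 4 to match normals: 3x + 4y − z = -13.
Both planes have normal n = (3, 4, −1), |n| = √26. Any point on the first plane is at distance |(-13) − (-9)|/|n| = 4/√26 from the second.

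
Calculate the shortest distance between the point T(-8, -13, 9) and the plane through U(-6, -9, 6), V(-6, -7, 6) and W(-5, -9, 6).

UV = (0, 2, 0) and UW = (1, 0, 0), so a normal is n = UV × UW = (0, 0, -2).
d = |(-2)·9 − (-12)| / √(0 + 0 + 4) = |-6| / 2 = 3.

3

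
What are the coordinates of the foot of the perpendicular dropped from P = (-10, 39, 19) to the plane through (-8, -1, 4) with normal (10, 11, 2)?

n = (10, 11, 2), |n|² = 225, and n·P − (-83) = 450.
t = 450/225 = 2, so the foot is P − t·n = (-10, 39, 19) − 2·(10, 11, 2) = (-30, 17, 15).

(-30, 17, 15)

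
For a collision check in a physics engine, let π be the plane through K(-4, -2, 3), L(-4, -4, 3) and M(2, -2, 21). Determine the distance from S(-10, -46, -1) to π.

7√10/5

KL = (0, -2, 0) and KM = (6, 0, 18), so a normal is n = KL × KM = (-36, 0, 12).
d = |(-36)·(-10) + 12·(-1) − 180| / √(1296 + 0 + 144) = |168| / (12√10) = 7√10/5.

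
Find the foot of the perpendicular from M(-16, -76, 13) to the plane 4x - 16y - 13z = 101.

n = (4, -16, -13), |n|² = 441, and n·M − 101 = 882.
t = 882/441 = 2, so the foot is M − t·n = (-16, -76, 13) − 2·(4, -16, -13) = (-24, -44, 39).

(-24, -44, 39)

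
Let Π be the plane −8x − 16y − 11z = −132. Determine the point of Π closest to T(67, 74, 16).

(35, 10, -28)

n = (−8, −16, −11), |n|² = 441, and n·T − (-132) = -1764.
t = -1764/441 = -4, so the foot is T − t·n = (67, 74, 16) − (-4)·(−8, −16, −11) = (35, 10, −28).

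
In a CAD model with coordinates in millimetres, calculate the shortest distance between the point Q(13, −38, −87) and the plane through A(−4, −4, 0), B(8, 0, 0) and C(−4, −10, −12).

23/7

AB = (12, 4, 0) and AC = (0, −6, −12), so a normal is n = AB × AC = (−48, 144, −72).
Then n·(13, −38, −87) − (−384) = 552.
|n| = √(2304 + 20736 + 5184) = 168, so the distance is |552|/168 = 23/7.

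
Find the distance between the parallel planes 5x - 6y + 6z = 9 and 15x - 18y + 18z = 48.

Divide the second equation by 3 to match normals: 5x - 6y + 6z = 16.
With common normal n = (5, -6, 6) (|n| = √97), the distance is |9 − 16|/|n| = 7/√97.

7√97/97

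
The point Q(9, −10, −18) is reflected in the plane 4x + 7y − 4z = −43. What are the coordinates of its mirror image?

With n = (4, 7, −4), the signed offset is (n·Q − (-43))/|n|² = 81/81 = 1.
Q' = Q − 2t·n = (9, −10, −18) − 2·(4, 7, −4) = (1, −24, −10).

(1, -24, -10)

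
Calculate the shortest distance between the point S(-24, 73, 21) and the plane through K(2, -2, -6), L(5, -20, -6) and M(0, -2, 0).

27/√41

KL = (3, -18, 0) and KM = (-2, 0, 6), so a normal is n = KL × KM = (-108, -18, -36).
d = |(-108)·(-24) + (-18)·73 + (-36)·21 − 36| / √(11664 + 324 + 1296) = |486| / (18√41) = 27/√41.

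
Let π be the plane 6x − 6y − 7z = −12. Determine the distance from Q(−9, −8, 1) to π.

1/11

d = |6·(-9) + (-6)·(-8) + (-7)·1 − (-12)| / √(36 + 36 + 49) = |-1| / 11 = 1/11.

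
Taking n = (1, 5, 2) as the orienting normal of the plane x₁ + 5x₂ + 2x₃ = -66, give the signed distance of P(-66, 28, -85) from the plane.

-√30

n·P − (-66) = -30.
|n| = √30, so the signed distance is -√30.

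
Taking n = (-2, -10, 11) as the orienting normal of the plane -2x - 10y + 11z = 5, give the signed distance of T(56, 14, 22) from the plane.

-1

n·T − 5 = -15.
|n| = 15, so the signed distance is -15/15 = -1.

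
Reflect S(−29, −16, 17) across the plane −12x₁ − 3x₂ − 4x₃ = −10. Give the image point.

(19, -4, 33)

With n = (−12, −3, −4), the signed offset is (n·S − (-10))/|n|² = 338/169 = 2.
S' = S − 2t·n = (−29, −16, 17) − 4·(−12, −3, −4) = (19, −4, 33).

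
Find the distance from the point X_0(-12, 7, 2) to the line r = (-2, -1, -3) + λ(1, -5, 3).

Direction vector d = (1, -5, 3).
AP = (-10, 8, 5), and AP × d = (49, 35, 42).
|AP × d|² = 5390 and |d|² = 35, so the distance is √(5390/35) = √154.

√154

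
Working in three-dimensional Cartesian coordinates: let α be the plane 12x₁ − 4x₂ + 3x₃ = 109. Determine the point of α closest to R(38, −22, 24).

The perpendicular from R has direction n = (12, −4, 3): r = (38, −22, 24) + μ(12, −4, 3).
Substitute into the plane: n·(R + μn) = 109 gives 616 + 169μ = 109, so μ = -3.
Foot = (38, −22, 24) + (-3)·(12, −4, 3) = (2, −10, 15).

(2, -10, 15)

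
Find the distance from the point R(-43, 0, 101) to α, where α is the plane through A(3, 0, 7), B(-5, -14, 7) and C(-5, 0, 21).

AB = (-8, -14, 0) and AC = (-8, 0, 14), so a normal is n = AB × AC = (-196, 112, -112).
n = (-196, 112, -112); n·P − (-1372) = -1512; |n| = 252; distance = 1512/252 = 6.

6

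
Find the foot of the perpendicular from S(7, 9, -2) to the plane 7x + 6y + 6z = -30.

n = (7, 6, 6), |n|² = 121, and n·S − (-30) = 121.
t = 121/121 = 1, so the foot is S − t·n = (7, 9, -2) − 1·(7, 6, 6) = (0, 3, -8).

(0, 3, -8)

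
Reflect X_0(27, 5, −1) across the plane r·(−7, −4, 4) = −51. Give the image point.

(-1, -11, 15)

With n = (−7, −4, 4), the signed offset is (n·X_0 − (-51))/|n|² = -162/81 = -2.
X_0' = X_0 − 2t·n = (27, 5, −1) − (-4)·(−7, −4, 4) = (−1, −11, 15).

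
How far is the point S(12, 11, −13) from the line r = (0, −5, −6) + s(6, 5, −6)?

Direction vector d = (6, 5, −6).
AP = (12, 16, −7); AP·d = 194, |AP|² = 449, |d|² = 97.
distance² = |AP|² − (AP·d)²/|d|² = 449 − 37636/97 = 61, so the distance is √61.

√61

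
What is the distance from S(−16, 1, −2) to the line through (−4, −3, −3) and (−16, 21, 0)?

4√5

A direction vector is d = (−12, 24, 3).
AP = (−12, 4, 1), and AP × d = (−12, 24, −240).
|AP × d|² = 58320 and |d|² = 729, so the distance is √(58320/729) = √80 = 4√5.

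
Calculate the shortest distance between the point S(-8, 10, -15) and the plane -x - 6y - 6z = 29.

Normal vector n = (-1, -6, -6), and n·(-8, 10, -15) - 29 = 9.
|n| = √(1 + 36 + 36) = √73, so the distance is |9|/√73 = 9/√73.

9√73/73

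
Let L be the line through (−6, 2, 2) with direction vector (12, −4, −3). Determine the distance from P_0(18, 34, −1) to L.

12√10

Direction vector d = (12, −4, −3).
AP = (24, 32, −3), and AP × d = (−108, 36, −480).
|AP × d|² = 243360 and |d|² = 169, so the distance is √(243360/169) = √1440 = 12√10.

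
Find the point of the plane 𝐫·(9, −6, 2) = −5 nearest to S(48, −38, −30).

The perpendicular from S has direction n = (9, −6, 2): r = (48, −38, −30) + μ(9, −6, 2).
Substitute into the plane: n·(S + μn) = -5 gives 600 + 121μ = -5, so μ = -5.
Foot = (48, −38, −30) + (-5)·(9, −6, 2) = (3, −8, −40).

(3, -8, -40)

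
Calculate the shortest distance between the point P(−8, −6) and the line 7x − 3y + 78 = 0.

The normal to the line is n = (7, −3) with |n| = √58.
|n·P − (-78)| = |-38 − (-78)| = 40, so the distance is 40/√58.

40/√58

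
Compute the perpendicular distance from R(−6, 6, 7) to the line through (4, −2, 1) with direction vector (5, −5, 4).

Direction vector d = (5, −5, 4).
AP = (−10, 8, 6); AP·d = -66, |AP|² = 200, |d|² = 66.
distance² = |AP|² − (AP·d)²/|d|² = 200 − 4356/66 = 134, so the distance is √134.

√134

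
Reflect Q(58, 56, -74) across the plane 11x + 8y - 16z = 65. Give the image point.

(-52, -24, 86)

n = (11, 8, -16), |n|² = 441, n·Q − 65 = 2205, so t = 2205/441 = 5.
Foot F = Q − 5·n = (3, 16, 6); the reflection is 2F − Q = (-52, -24, 86).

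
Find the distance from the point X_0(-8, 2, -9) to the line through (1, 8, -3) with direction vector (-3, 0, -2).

Direction vector d = (-3, 0, -2).
AP = (-9, -6, -6), and AP × d = (12, 0, -18).
|AP × d|² = 468 and |d|² = 13, so the distance is √(468/13) = √36 = 6.

6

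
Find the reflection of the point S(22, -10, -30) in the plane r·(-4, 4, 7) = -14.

With n = (-4, 4, 7), the signed offset is (n·S − (-14))/|n|² = -324/81 = -4.
S' = S − 2t·n = (22, -10, -30) − (-8)·(-4, 4, 7) = (-10, 22, 26).

(-10, 22, 26)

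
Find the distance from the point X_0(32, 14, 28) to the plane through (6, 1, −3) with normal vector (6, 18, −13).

The plane has equation n·(r − (6, 1, −3)) = 0, i.e. n·r = 93.
d = |6·32 + 18·14 + (-13)·28 − 93| / √(36 + 324 + 169) = |-13| / 23 = 13/23.

13/23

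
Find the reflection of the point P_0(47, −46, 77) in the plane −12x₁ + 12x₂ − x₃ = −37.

(-49, 50, 69)

With n = (−12, 12, −1), the signed offset is (n·P_0 − (-37))/|n|² = -1156/289 = -4.
P_0' = P_0 − 2t·n = (47, −46, 77) − (-8)·(−12, 12, −1) = (−49, 50, 69).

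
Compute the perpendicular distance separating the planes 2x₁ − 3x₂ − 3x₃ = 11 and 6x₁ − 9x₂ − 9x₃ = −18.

17/√22

Divide the second equation by 3 to match normals: 2x₁ − 3x₂ − 3x₃ = -6.
Both planes have normal n = (2, −3, −3), |n| = √22. Any point on the first plane is at distance |(-6) − 11|/|n| = 17/√22 = 17√22/22 from the second.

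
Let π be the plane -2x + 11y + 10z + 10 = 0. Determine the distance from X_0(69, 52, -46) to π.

d = |(-2)·69 + 11·52 + 10·(-46) − (-10)| / √(4 + 121 + 100) = |-16| / 15 = 16/15.

16/15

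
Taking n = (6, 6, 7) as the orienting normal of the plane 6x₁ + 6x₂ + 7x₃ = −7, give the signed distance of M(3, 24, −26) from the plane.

-13/11

n·M − (-7) = -13.
|n| = 11, so the signed distance is -13/11.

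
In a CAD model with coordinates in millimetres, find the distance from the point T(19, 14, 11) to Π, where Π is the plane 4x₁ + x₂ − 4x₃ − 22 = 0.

n = (4, 1, −4); n·P − 22 = 24; |n| = √33; distance = 24/√33.

8√33/11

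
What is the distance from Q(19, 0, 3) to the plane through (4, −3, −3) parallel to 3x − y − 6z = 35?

6/√46

Parallel planes share the normal n = (3, −1, −6); since (4, −3, −3) lies on the plane, its equation is 3x − y − 6z = 33.
n = (3, −1, −6); n·P − 33 = 6; |n| = √46; distance = 6/√46 = 3√46/23.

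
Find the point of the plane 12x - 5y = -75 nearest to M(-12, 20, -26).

(0, 15, -26)

The perpendicular from M has direction n = (12, -5, 0): r = (-12, 20, -26) + t(12, -5, 0).
Substitute into the plane: n·(M + tn) = -75 gives -244 + 169t = -75, so t = 1.
Foot = (-12, 20, -26) + 1·(12, -5, 0) = (0, 15, -26).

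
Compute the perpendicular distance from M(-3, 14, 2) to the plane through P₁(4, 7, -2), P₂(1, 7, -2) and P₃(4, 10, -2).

4

P₁P₂ = (-3, 0, 0) and P₁P₃ = (0, 3, 0), so a normal is n = P₁P₂ × P₁P₃ = (0, 0, -9).
Then n·(-3, 14, 2) - 18 = -36.
|n| = √(0 + 0 + 81) = 9, so the distance is |-36|/9 = 4.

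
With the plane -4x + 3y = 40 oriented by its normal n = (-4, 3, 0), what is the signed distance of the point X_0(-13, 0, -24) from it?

12/5

n·X_0 − 40 = 12.
|n| = 5, so the signed distance is 12/5.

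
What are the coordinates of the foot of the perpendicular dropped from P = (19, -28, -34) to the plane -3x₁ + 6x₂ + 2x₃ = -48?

The perpendicular from P has direction n = (-3, 6, 2): r = (19, -28, -34) + μ(-3, 6, 2).
Substitute into the plane: n·(P + μn) = -48 gives -293 + 49μ = -48, so μ = 5.
Foot = (19, -28, -34) + 5·(-3, 6, 2) = (4, 2, -24).

(4, 2, -24)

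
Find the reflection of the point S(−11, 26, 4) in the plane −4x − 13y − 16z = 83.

(-19, 0, -28)

n = (−4, −13, −16), |n|² = 441, n·S − 83 = -441, so t = -441/441 = -1.
Foot F = S − (-1)·n = (−15, 13, −12); the reflection is 2F − S = (−19, 0, −28).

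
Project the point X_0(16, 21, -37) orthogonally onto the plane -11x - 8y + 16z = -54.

(-6, 5, -5)

The perpendicular from X_0 has direction n = (-11, -8, 16): r = (16, 21, -37) + λ(-11, -8, 16).
Substitute into the plane: n·(X_0 + λn) = -54 gives -936 + 441λ = -54, so λ = 2.
Foot = (16, 21, -37) + 2·(-11, -8, 16) = (-6, 5, -5).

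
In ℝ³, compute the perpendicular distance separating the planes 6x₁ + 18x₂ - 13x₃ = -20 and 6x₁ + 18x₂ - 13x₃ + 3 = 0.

Both planes have normal n = (6, 18, -13), |n| = 23. Any point on the first plane is at distance |(-3) − (-20)|/|n| = 17/23 from the second.

17/23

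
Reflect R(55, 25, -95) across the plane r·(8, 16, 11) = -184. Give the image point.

With n = (8, 16, 11), the signed offset is (n·R − (-184))/|n|² = -21/441 = -1/21.
R' = R − 2t·n = (55, 25, -95) − (-2/21)·(8, 16, 11) = (1171/21, 557/21, -1973/21).

(1171/21, 557/21, -1973/21)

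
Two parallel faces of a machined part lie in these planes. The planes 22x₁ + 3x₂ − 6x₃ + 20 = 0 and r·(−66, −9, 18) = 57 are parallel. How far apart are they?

Divide the second equation by -3 to match normals: 22x₁ + 3x₂ − 6x₃ = -19.
With common normal n = (22, 3, −6) (|n| = 23), the distance is |(-20) − (-19)|/|n| = 1/23.

1/23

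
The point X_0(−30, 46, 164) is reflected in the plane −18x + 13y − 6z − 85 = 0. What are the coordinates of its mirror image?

(-582/23, 980/23, 3808/23)

n = (−18, 13, −6), |n|² = 529, n·X_0 − 85 = 69, so t = 69/529 = 3/23.
Foot F = X_0 − (3/23)·n = (−636/23, 1019/23, 3790/23); the reflection is 2F − X_0 = (−582/23, 980/23, 3808/23).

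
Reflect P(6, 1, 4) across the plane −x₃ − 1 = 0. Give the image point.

n = (0, 0, −1), |n|² = 1, n·P − 1 = -5, so t = -5/1 = -5.
Foot F = P − (-5)·n = (6, 1, −1); the reflection is 2F − P = (6, 1, −6).

(6, 1, -6)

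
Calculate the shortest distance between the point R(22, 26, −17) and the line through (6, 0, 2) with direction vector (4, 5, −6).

Direction vector d = (4, 5, −6).
AP = (16, 26, −19); AP·d = 308, |AP|² = 1293, |d|² = 77.
distance² = |AP|² − (AP·d)²/|d|² = 1293 − 94864/77 = 61, so the distance is √61.

√61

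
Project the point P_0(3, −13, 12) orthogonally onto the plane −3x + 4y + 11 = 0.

(-3, -5, 12)

n = (−3, 4, 0), |n|² = 25, and n·P_0 − (-11) = -50.
t = -50/25 = -2, so the foot is P_0 − t·n = (3, −13, 12) − (-2)·(−3, 4, 0) = (−3, −5, 12).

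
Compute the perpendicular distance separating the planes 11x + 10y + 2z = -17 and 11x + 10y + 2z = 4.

Both planes have normal n = (11, 10, 2), |n| = 15. Any point on the first plane is at distance |4 − (-17)|/|n| = 21/15 = 7/5 from the second.

7/5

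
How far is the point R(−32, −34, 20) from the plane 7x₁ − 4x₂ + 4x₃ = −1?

7/9

n = (7, −4, 4); n·P − (-1) = -7; |n| = 9; distance = 7/9.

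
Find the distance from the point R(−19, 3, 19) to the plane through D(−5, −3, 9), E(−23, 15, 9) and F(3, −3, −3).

DE = (−18, 18, 0) and DF = (8, 0, −12), so a normal is n = DE × DF = (−216, −216, −144).
Then n·(−19, 3, 19) − 432 = 288.
|n| = √(46656 + 46656 + 20736) = 72√22, so the distance is |288|/(72√22) = 4/√22.

4/√22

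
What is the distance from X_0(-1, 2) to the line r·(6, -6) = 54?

The normal to the line is n = (6, -6) with |n| = 6√2.
|n·X_0 − 54| = |-18 − 54| = 72, so the distance is 72/(6√2) = 6√2.

6√2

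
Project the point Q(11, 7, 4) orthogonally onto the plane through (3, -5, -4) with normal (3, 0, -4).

(299/25, 7, 68/25)

n = (3, 0, -4), |n|² = 25, and n·Q − 25 = -8.
t = -8/25, so the foot is Q − t·n = (11, 7, 4) − (-8/25)·(3, 0, -4) = (299/25, 7, 68/25).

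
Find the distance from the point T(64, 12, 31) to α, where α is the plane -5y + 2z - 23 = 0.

n = (0, -5, 2); n·P − 23 = -21; |n| = √29; distance = 21/√29 = 21√29/29.

21√29/29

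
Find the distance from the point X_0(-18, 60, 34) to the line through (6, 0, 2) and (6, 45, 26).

24

A direction vector is d = (0, 45, 24).
AP = (-24, 60, 32); AP·d = 3468, |AP|² = 5200, |d|² = 2601.
distance² = |AP|² − (AP·d)²/|d|² = 5200 − 12027024/2601 = 576, so the distance is 24.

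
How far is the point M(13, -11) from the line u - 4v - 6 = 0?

3√17

d = |1·13 + (-4)·(-11) − 6| / √(1 + 16) = |51|/√17 = 3√17.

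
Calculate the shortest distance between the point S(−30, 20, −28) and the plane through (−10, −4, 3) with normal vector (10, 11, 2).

2/15

The plane has equation n·(r − (−10, −4, 3)) = 0, i.e. n·r = -138.
Then n·(−30, 20, −28) − (−138) = 2.
|n| = √(100 + 121 + 4) = 15, so the distance is |2|/15 = 2/15.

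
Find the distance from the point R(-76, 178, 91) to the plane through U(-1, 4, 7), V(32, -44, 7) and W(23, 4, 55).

UV = (33, -48, 0) and UW = (24, 0, 48), so a normal is n = UV × UW = (-2304, -1584, 1152).
Then n·(-76, 178, 91) - 4032 = -6048.
|n| = √(5308416 + 2509056 + 1327104) = 3024, so the distance is |-6048|/3024 = 2.

2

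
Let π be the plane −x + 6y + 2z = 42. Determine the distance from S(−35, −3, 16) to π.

Normal vector n = (−1, 6, 2), and n·(−35, −3, 16) − 42 = 7.
|n| = √(1 + 36 + 4) = √41, so the distance is |7|/√41 = 7√41/41.

7/√41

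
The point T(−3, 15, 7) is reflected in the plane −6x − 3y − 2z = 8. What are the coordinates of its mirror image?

(-15, 9, 3)

n = (−6, −3, −2), |n|² = 49, n·T − 8 = -49, so t = -49/49 = -1.
Foot F = T − (-1)·n = (−9, 12, 5); the reflection is 2F − T = (−15, 9, 3).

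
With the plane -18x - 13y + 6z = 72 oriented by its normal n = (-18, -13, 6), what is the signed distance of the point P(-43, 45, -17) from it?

n·P − 72 = 15.
|n| = 23, so the signed distance is 15/23.

15/23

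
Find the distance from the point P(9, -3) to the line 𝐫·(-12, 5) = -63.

60/13

The normal to the line is n = (-12, 5) with |n| = 13.
|n·P − (-63)| = |-123 − (-63)| = 60, so the distance is 60/13.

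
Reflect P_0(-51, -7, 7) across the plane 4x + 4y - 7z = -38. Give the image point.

n = (4, 4, -7), |n|² = 81, n·P_0 − (-38) = -243, so t = -243/81 = -3.
Foot F = P_0 − (-3)·n = (-39, 5, -14); the reflection is 2F − P_0 = (-27, 17, -35).

(-27, 17, -35)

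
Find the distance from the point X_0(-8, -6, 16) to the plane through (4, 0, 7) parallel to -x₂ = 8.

Parallel planes share the normal n = (0, -1, 0); since (4, 0, 7) lies on the plane, its equation is -x₂ = 0.
n = (0, -1, 0); n·P − 0 = 6; |n| = 1; distance = 6/1 = 6.

6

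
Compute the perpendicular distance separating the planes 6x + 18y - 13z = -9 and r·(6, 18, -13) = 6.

15/23

With common normal n = (6, 18, -13) (|n| = 23), the distance is |(-9) − 6|/|n| = 15/23.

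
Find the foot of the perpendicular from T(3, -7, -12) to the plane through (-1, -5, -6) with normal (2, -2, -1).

(-1, -3, -10)

n = (2, -2, -1), |n|² = 9, and n·T − 14 = 18.
t = 18/9 = 2, so the foot is T − t·n = (3, -7, -12) − 2·(2, -2, -1) = (-1, -3, -10).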